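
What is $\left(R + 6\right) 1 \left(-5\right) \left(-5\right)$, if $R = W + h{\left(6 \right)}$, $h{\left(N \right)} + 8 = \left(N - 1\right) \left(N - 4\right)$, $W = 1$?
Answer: $225$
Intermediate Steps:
$h{\left(N \right)} = -8 + \left(-1 + N\right) \left(-4 + N\right)$ ($h{\left(N \right)} = -8 + \left(N - 1\right) \left(N - 4\right) = -8 + \left(-1 + N\right) \left(-4 + N\right)$)
$R = 3$ ($R = 1 - \left(34 - 36\right) = 1 - -2 = 1 + 2 = 3$)
$\left(R + 6\right) 1 \left(-5\right) \left(-5\right) = \left(3 + 6\right) 1 \left(-5\right) \left(-5\right) = 9 \left(\left(-5\right) \left(-5\right)\right) = 9 \cdot 25 = 225$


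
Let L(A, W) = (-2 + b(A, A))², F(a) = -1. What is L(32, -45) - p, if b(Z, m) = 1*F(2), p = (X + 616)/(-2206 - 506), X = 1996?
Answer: 6755/678 ≈ 9.9631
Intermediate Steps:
p = -653/678 (p = (1996 + 616)/(-2206 - 506) = 2612/(-2712) = 2612*(-1/2712) = -653/678 ≈ -0.96313)
b(Z, m) = -1 (b(Z, m) = 1*(-1) = -1)
L(A, W) = 9 (L(A, W) = (-2 - 1)² = (-3)² = 9)
L(32, -45) - p = 9 - 1*(-653/678) = 9 + 653/678 = 6755/678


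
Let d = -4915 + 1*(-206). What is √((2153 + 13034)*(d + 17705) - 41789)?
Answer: √191071419 ≈ 13823.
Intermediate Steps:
d = -5121 (d = -4915 - 206 = -5121)
√((2153 + 13034)*(d + 17705) - 41789) = √((2153 + 13034)*(-5121 + 17705) - 41789) = √(15187*12584 - 41789) = √(191113208 - 41789) = √191071419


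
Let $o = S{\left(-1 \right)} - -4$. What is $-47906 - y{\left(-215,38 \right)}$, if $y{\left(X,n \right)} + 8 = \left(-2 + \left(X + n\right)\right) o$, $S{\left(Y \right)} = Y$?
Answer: $-47361$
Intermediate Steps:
$o = 3$ ($o = -1 - -4 = -1 + 4 = 3$)
$y{\left(X,n \right)} = -14 + 3 X + 3 n$ ($y{\left(X,n \right)} = -8 + \left(-2 + \left(X + n\right)\right) 3 = -8 + \left(-2 + X + n\right) 3 = -8 + \left(-6 + 3 X + 3 n\right) = -14 + 3 X + 3 n$)
$-47906 - y{\left(-215,38 \right)} = -47906 - \left(-14 + 3 \left(-215\right) + 3 \cdot 38\right) = -47906 - \left(-14 - 645 + 114\right) = -47906 - -545 = -47906 + 545 = -47361$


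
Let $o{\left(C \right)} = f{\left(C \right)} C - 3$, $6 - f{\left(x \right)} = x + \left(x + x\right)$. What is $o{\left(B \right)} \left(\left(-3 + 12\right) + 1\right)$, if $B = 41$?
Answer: $-48000$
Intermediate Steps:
$f{\left(x \right)} = 6 - 3 x$ ($f{\left(x \right)} = 6 - \left(x + \left(x + x\right)\right) = 6 - \left(x + 2 x\right) = 6 - 3 x$)
$o{\left(C \right)} = -3 + C \left(6 - 3 C\right)$ ($o{\left(C \right)} = \left(6 - 3 C\right) C - 3 = C \left(6 - 3 C\right) - 3 = -3 + C \left(6 - 3 C\right)$)
$o{\left(B \right)} \left(\left(-3 + 12\right) + 1\right) = \left(-3 - 123 \left(-2 + 41\right)\right) \left(\left(-3 + 12\right) + 1\right) = \left(-3 - 123 \cdot 39\right) \left(9 + 1\right) = \left(-3 - 4797\right) 10 = \left(-4800\right) 10 = -48000$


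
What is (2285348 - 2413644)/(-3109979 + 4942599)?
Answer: -32074/458155 ≈ -0.070007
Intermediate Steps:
(2285348 - 2413644)/(-3109979 + 4942599) = -128296/1832620 = -128296*1/1832620 = -32074/458155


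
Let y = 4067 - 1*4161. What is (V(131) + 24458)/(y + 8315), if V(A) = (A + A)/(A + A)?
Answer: 24459/8221 ≈ 2.9752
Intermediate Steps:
y = -94 (y = 4067 - 4161 = -94)
V(A) = 1 (V(A) = (2*A)/((2*A)) = (2*A)*(1/(2*A)) = 1)
(V(131) + 24458)/(y + 8315) = (1 + 24458)/(-94 + 8315) = 24459/8221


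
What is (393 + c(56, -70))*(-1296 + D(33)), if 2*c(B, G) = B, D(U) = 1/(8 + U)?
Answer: -22369835/41 ≈ -5.4561e+5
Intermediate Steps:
c(B, G) = B/2
(393 + c(56, -70))*(-1296 + D(33)) = (393 + (1/2)*56)*(-1296 + 1/(8 + 33)) = (393 + 28)*(-1296 + 1/41) = 421*(-1296 + 1/41) = 421*(-53135/41) = -22369835/41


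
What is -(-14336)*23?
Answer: 329728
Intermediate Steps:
-(-14336)*23 = -224*(-1472) = 329728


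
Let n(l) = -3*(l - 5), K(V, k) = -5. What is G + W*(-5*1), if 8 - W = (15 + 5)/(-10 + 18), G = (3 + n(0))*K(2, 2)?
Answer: -235/2 ≈ -117.50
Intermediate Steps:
n(l) = 15 - 3*l (n(l) = -3*(-5 + l) = 15 - 3*l)
G = -90 (G = (3 + (15 - 3*0))*(-5) = (3 + (15 + 0))*(-5) = (3 + 15)*(-5) = 18*(-5) = -90)
W = 11/2 (W = 8 - (15 + 5)/(-10 + 18) = 8 - 20/8 = 8 - 1*5/2 = 8 - 5/2 = 11/2 ≈ 5.5000)
G + W*(-5*1) = -90 + 11*(-5*1)/2 = -90 + (11/2)*(-5) = -90 - 55/2 = -235/2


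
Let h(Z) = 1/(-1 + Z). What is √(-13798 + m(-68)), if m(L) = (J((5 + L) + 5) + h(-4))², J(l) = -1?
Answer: I*√344914/5 ≈ 117.46*I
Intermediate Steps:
m(L) = 36/25 (m(L) = (-1 + 1/(-1 - 4))² = (-1 + 1/(-5))² = (-1 - ⅕)² = (-6/5)² = 36/25)
√(-13798 + m(-68)) = √(-13798 + 36/25) = √(-344914/25) = I*√344914/5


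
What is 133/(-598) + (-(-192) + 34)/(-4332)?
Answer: -88913/323817 ≈ -0.27458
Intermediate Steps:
133/(-598) + (-(-192) + 34)/(-4332) = 133*(-1/598) + (-24*(-8) + 34)*(-1/4332) = -133/598 + (192 + 34)*(-1/4332) = -133/598 + 226*(-1/4332) = -133/598 - 113/2166 = -88913/323817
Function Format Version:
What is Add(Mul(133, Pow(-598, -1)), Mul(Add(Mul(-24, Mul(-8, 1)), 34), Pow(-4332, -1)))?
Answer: Rational(-88913, 323817) ≈ -0.27458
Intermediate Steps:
Add(Mul(133, Pow(-598, -1)), Mul(Add(Mul(-24, Mul(-8, 1)), 34), Pow(-4332, -1))) = Add(Mul(133, Rational(-1, 598)), Mul(Add(Mul(-24, -8), 34), Rational(-1, 4332))) = Add(Rational(-133, 598), Mul(Add(192, 34), Rational(-1, 4332))) = Add(Rational(-133, 598), Mul(226, Rational(-1, 4332))) = Add(Rational(-133, 598), Rational(-113, 2166)) = Rational(-88913, 323817)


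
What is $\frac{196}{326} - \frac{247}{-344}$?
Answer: $\frac{73973}{56072} \approx 1.3193$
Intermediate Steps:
$\frac{196}{326} - \frac{247}{-344} = 196 \cdot \frac{1}{326} - - \frac{247}{344} = \frac{98}{163} + \frac{247}{344} = \frac{73973}{56072}$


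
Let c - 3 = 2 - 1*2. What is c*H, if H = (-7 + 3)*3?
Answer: -36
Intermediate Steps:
c = 3 (c = 3 + (2 - 1*2) = 3 + (2 - 2) = 3 + 0 = 3)
H = -12 (H = -4*3 = -12)
c*H = 3*(-12) = -36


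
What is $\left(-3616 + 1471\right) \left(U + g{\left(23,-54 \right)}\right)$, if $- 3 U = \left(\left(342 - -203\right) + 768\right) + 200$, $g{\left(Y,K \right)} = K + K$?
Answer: $1313455$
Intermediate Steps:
$g{\left(Y,K \right)} = 2 K$
$U = - \frac{1513}{3}$ ($U = - \frac{\left(\left(342 - -203\right) + 768\right) + 200}{3} = - \frac{\left(\left(342 + 203\right) + 768\right) + 200}{3} = - \frac{\left(545 + 768\right) + 200}{3} = - \frac{1313 + 200}{3} = \left(- \frac{1}{3}\right) 1513 = - \frac{1513}{3} \approx -504.33$)
$\left(-3616 + 1471\right) \left(U + g{\left(23,-54 \right)}\right) = \left(-3616 + 1471\right) \left(- \frac{1513}{3} + 2 \left(-54\right)\right) = - 2145 \left(- \frac{1513}{3} - 108\right) = \left(-2145\right) \left(- \frac{1837}{3}\right) = 1313455$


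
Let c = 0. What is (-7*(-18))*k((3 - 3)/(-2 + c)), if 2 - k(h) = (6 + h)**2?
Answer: -4284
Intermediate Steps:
k(h) = 2 - (6 + h)**2
(-7*(-18))*k((3 - 3)/(-2 + c)) = (-7*(-18))*(2 - (6 + (3 - 3)/(-2 + 0))**2) = 126*(2 - (6 + 0/(-2))**2) = 126*(2 - (6 + 0*(-1/2))**2) = 126*(2 - (6 + 0)**2) = 126*(2 - 1*6**2) = 126*(2 - 1*36) = 126*(2 - 36) = 126*(-34) = -4284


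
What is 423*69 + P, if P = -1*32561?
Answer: -3374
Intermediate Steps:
P = -32561
423*69 + P = 423*69 - 32561 = 29187 - 32561 = -3374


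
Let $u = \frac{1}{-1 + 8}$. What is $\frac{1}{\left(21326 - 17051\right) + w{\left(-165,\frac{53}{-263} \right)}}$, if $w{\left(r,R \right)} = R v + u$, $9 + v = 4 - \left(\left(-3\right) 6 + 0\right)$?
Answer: $\frac{1841}{7865715} \approx 0.00023405$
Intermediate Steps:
$u = \frac{1}{7} \approx 0.14286$
$v = 13$ ($v = -9 + \left(4 - \left(\left(-3\right) 6 + 0\right)\right) = -9 + \left(4 - \left(-18 + 0\right)\right) = -9 + \left(4 - -18\right) = -9 + \left(4 + 18\right) = -9 + 22 = 13$)
$w{\left(r,R \right)} = \frac{1}{7} + 13 R$ ($w{\left(r,R \right)} = R 13 + \frac{1}{7} = 13 R + \frac{1}{7} = \frac{1}{7} + 13 R$)
$\frac{1}{\left(21326 - 17051\right) + w{\left(-165,\frac{53}{-263} \right)}} = \frac{1}{\left(21326 - 17051\right) + \left(\frac{1}{7} + 13 \frac{53}{-263}\right)} = \frac{1}{4275 + \left(\frac{1}{7} + 13 \cdot 53 \left(- \frac{1}{263}\right)\right)} = \frac{1}{4275 + \left(\frac{1}{7} + 13 \left(- \frac{53}{263}\right)\right)} = \frac{1}{4275 + \left(\frac{1}{7} - \frac{689}{263}\right)} = \frac{1}{4275 - \frac{4560}{1841}} = \frac{1}{\frac{7865715}{1841}} = \frac{1841}{7865715}$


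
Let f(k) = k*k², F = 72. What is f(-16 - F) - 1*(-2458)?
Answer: -679014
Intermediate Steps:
f(k) = k³
f(-16 - F) - 1*(-2458) = (-16 - 1*72)³ - 1*(-2458) = (-16 - 72)³ + 2458 = (-88)³ + 2458 = -681472 + 2458 = -679014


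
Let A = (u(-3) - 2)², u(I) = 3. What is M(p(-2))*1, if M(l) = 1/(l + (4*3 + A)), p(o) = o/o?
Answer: 1/14 ≈ 0.071429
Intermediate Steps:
p(o) = 1
A = 1 (A = (3 - 2)² = 1² = 1)
M(l) = 1/(13 + l) (M(l) = 1/(l + (4*3 + 1)) = 1/(l + (12 + 1)) = 1/(l + 13) = 1/(13 + l))
M(p(-2))*1 = 1/(13 + 1) = 1/14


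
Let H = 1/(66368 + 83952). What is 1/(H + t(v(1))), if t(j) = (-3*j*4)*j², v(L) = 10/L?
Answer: -150320/1803839999 ≈ -8.3333e-5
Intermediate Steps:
H = 1/150320 ≈ 6.6525e-6
t(j) = -12*j³ (t(j) = (-12*j)*j² = -12*j³)
1/(H + t(v(1))) = 1/(1/150320 - 12*(10/1)³) = 1/(1/150320 - 12*(10*1)³) = 1/(1/150320 - 12*10³) = 1/(1/150320 - 12*1000) = 1/(1/150320 - 12000) = 1/(-1803839999/150320) = -150320/1803839999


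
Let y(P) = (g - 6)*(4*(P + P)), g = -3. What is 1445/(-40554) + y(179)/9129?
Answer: -997861/689418 ≈ -1.4474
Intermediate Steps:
y(P) = -72*P (y(P) = (-3 - 6)*(4*(P + P)) = -36*2*P = -72*P)
1445/(-40554) + y(179)/9129 = 1445/(-40554) - 72*179/9129 = 1445*(-1/40554) - 12888*1/9129 = -1445/40554 - 24/17 = -997861/689418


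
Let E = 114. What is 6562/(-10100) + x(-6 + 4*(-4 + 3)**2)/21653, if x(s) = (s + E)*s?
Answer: -72174693/109347650 ≈ -0.66005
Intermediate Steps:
x(s) = s*(114 + s) (x(s) = (s + 114)*s = (114 + s)*s = s*(114 + s))
6562/(-10100) + x(-6 + 4*(-4 + 3)**2)/21653 = 6562/(-10100) + ((-6 + 4*(-4 + 3)**2)*(114 + (-6 + 4*(-4 + 3)**2)))/21653 = 6562*(-1/10100) + ((-6 + 4*(-1)**2)*(114 + (-6 + 4*(-1)**2)))*(1/21653) = -3281/5050 + ((-6 + 4*1)*(114 + (-6 + 4*1)))*(1/21653) = -3281/5050 + ((-6 + 4)*(114 + (-6 + 4)))*(1/21653) = -3281/5050 - 2*(114 - 2)*(1/21653) = -3281/5050 - 2*112*(1/21653) = -3281/5050 - 224*1/21653 = -3281/5050 - 224/21653 = -72174693/109347650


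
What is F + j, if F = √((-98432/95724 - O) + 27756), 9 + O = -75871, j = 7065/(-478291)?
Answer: -7065/478291 + 2*√1648638835693/7977 ≈ 321.91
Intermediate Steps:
j = -7065/478291 (j = 7065*(-1/478291) = -7065/478291 ≈ -0.014771)
O = -75880 (O = -9 - 75871 = -75880)
F = 2*√1648638835693/7977 (F = √((-98432/95724 - 1*(-75880)) + 27756) = √((-98432*1/95724 + 75880) + 27756) = √((-24608/23931 + 75880) + 27756) = √(1815859672/23931 + 27756) = √(2480088508/23931) = 2*√1648638835693/7977 ≈ 321.92)
F + j = 2*√1648638835693/7977 - 7065/478291 = -7065/478291 + 2*√1648638835693/7977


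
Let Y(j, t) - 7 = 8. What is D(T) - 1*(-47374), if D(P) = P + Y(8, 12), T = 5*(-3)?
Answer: 47374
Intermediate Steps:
T = -15
Y(j, t) = 15 (Y(j, t) = 7 + 8 = 15)
D(P) = 15 + P (D(P) = P + 15 = 15 + P)
D(T) - 1*(-47374) = (15 - 15) - 1*(-47374) = 0 + 47374 = 47374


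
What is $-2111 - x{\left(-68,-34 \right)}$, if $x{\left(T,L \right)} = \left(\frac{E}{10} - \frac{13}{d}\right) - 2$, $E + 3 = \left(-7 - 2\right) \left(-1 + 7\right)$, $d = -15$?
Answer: $- \frac{12625}{6} \approx -2104.2$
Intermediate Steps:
$E = -57$ ($E = -3 + \left(-7 - 2\right) \left(-1 + 7\right) = -3 - 54 = -57$)
$x{\left(T,L \right)} = - \frac{41}{6}$ ($x{\left(T,L \right)} = \left(- \frac{57}{10} - \frac{13}{-15}\right) - 2 = \left(\left(-57\right) \frac{1}{10} - - \frac{13}{15}\right) - 2 = \left(- \frac{57}{10} + \frac{13}{15}\right) - 2 = - \frac{29}{6} - 2 = - \frac{41}{6}$)
$-2111 - x{\left(-68,-34 \right)} = -2111 - - \frac{41}{6} = -2111 + \frac{41}{6} = - \frac{12625}{6}$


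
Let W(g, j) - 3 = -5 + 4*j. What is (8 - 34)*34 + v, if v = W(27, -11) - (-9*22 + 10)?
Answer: -742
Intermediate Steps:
W(g, j) = -2 + 4*j (W(g, j) = 3 + (-5 + 4*j) = -2 + 4*j)
v = 142 (v = (-2 + 4*(-11)) - (-9*22 + 10) = (-2 - 44) - (-198 + 10) = -46 - 1*(-188) = -46 + 188 = 142)
(8 - 34)*34 + v = (8 - 34)*34 + 142 = -26*34 + 142 = -884 + 142 = -742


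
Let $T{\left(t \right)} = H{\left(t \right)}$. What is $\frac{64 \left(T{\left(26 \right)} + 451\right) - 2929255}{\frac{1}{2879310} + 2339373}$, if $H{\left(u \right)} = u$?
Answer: $- \frac{8346333638370}{6735780072631} \approx -1.2391$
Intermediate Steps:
$T{\left(t \right)} = t$
$\frac{64 \left(T{\left(26 \right)} + 451\right) - 2929255}{\frac{1}{2879310} + 2339373} = \frac{64 \left(26 + 451\right) - 2929255}{\frac{1}{2879310} + 2339373} = \frac{64 \cdot 477 - 2929255}{\frac{1}{2879310} + 2339373} = \frac{30528 - 2929255}{\frac{6735780072631}{2879310}} = \left(-2898727\right) \frac{2879310}{6735780072631} = - \frac{8346333638370}{6735780072631}$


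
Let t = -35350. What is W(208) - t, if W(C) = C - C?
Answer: 35350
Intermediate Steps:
W(C) = 0
W(208) - t = 0 - 1*(-35350) = 0 + 35350 = 35350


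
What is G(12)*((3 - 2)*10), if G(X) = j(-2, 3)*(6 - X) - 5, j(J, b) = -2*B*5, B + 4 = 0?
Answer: -2450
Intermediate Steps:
B = -4 (B = -4 + 0 = -4)
j(J, b) = 40 (j(J, b) = -2*(-4)*5 = 8*5 = 40)
G(X) = 235 - 40*X (G(X) = 40*(6 - X) - 5 = (240 - 40*X) - 5 = 235 - 40*X)
G(12)*((3 - 2)*10) = (235 - 40*12)*((3 - 2)*10) = (235 - 480)*(1*10) = -245*10 = -2450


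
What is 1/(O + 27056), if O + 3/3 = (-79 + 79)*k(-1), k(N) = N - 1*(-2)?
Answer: 1/27055 ≈ 3.6962e-5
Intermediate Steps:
k(N) = 2 + N (k(N) = N + 2 = 2 + N)
O = -1 (O = -1 + (-79 + 79)*(2 - 1) = -1 + 0*1 = -1 + 0 = -1)
1/(O + 27056) = 1/(-1 + 27056) = 1/27055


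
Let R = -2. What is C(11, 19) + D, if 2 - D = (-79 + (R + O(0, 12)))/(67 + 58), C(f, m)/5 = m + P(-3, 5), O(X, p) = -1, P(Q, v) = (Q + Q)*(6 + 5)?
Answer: -29043/125 ≈ -232.34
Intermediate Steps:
P(Q, v) = 22*Q (P(Q, v) = (2*Q)*11 = 22*Q)
C(f, m) = -330 + 5*m (C(f, m) = 5*(m + 22*(-3)) = 5*(m - 66) = 5*(-66 + m) = -330 + 5*m)
D = 332/125 (D = 2 - (-79 + (-2 - 1))/(67 + 58) = 2 - (-79 - 3)/125 = 2 - (-82)/125 = 2 - 1*(-82/125) = 2 + 82/125 = 332/125 ≈ 2.6560)
C(11, 19) + D = (-330 + 5*19) + 332/125 = (-330 + 95) + 332/125 = -235 + 332/125 = -29043/125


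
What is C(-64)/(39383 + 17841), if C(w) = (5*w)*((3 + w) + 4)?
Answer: 2280/7153 ≈ 0.31875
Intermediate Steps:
C(w) = 5*w*(7 + w) (C(w) = (5*w)*(7 + w) = 5*w*(7 + w))
C(-64)/(39383 + 17841) = (5*(-64)*(7 - 64))/(39383 + 17841) = (5*(-64)*(-57))/57224 = 18240*(1/57224) = 2280/7153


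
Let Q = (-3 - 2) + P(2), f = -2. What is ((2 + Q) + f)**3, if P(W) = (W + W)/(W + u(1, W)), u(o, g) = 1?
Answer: -1331/27 ≈ -49.296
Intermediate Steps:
P(W) = 2*W/(1 + W) (P(W) = (W + W)/(W + 1) = (2*W)/(1 + W) = 2*W/(1 + W))
Q = -11/3 (Q = (-3 - 2) + 2*2/(1 + 2) = -5 + 2*2/3 = -5 + 2*2*(1/3) = -5 + 4/3 = -11/3 ≈ -3.6667)
((2 + Q) + f)**3 = ((2 - 11/3) - 2)**3 = (-5/3 - 2)**3 = (-11/3)**3 = -1331/27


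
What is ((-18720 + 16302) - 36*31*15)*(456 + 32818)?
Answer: -637463292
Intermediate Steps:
((-18720 + 16302) - 36*31*15)*(456 + 32818) = (-2418 - 1116*15)*33274 = (-2418 - 16740)*33274 = -19158*33274 = -637463292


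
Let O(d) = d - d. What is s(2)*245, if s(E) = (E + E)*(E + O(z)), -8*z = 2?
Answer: 1960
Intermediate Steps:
z = -1/4 (z = -1/8*2 = -1/4 ≈ -0.25000)
O(d) = 0
s(E) = 2*E**2 (s(E) = (E + E)*(E + 0) = (2*E)*E = 2*E**2)
s(2)*245 = (2*2**2)*245 = (2*4)*245 = 8*245 = 1960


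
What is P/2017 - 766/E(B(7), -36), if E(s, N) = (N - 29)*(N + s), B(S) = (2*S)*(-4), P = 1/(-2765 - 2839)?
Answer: -2164577317/16898385660 ≈ -0.12809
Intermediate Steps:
P = -1/5604 (P = 1/(-5604) = -1/5604 ≈ -0.00017844)
B(S) = -8*S
E(s, N) = (-29 + N)*(N + s)
P/2017 - 766/E(B(7), -36) = -1/5604/2017 - 766/((-36)² - 29*(-36) - (-232)*7 - (-288)*7) = -1/5604*1/2017 - 766/(1296 + 1044 - 29*(-56) - 36*(-56)) = -1/11303268 - 766/(1296 + 1044 + 1624 + 2016) = -1/11303268 - 766/5980 = -1/11303268 - 766*1/5980 = -1/11303268 - 383/2990 = -2164577317/16898385660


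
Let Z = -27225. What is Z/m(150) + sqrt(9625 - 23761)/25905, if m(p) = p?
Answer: -363/2 + 2*I*sqrt(3534)/25905 ≈ -181.5 + 0.0045897*I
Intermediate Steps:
Z/m(150) + sqrt(9625 - 23761)/25905 = -27225/150 + sqrt(9625 - 23761)/25905 = -27225*1/150 + sqrt(-14136)*(1/25905) = -363/2 + (2*I*sqrt(3534))*(1/25905) = -363/2 + 2*I*sqrt(3534)/25905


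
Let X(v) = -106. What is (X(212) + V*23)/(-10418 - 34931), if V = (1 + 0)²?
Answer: 83/45349 ≈ 0.0018303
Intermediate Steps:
V = 1 (V = 1² = 1)
(X(212) + V*23)/(-10418 - 34931) = (-106 + 1*23)/(-10418 - 34931) = (-106 + 23)/(-45349) = -83*(-1/45349) = 83/45349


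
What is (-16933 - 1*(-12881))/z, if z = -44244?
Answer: 1013/11061 ≈ 0.091583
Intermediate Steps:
(-16933 - 1*(-12881))/z = (-16933 - 1*(-12881))/(-44244) = (-16933 + 12881)*(-1/44244) = -4052*(-1/44244) = 1013/11061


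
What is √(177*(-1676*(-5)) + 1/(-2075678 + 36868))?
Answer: 7*√125827252907968310/2038810 ≈ 1217.9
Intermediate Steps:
√(177*(-1676*(-5)) + 1/(-2075678 + 36868)) = √(177*8380 + 1/(-2038810)) = √(1483260 - 1/2038810) = √(3024085320599/2038810) = 7*√125827252907968310/2038810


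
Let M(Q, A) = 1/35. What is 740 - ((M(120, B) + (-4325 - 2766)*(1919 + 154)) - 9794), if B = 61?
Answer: 514856194/35 ≈ 1.4710e+7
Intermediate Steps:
M(Q, A) = 1/35
740 - ((M(120, B) + (-4325 - 2766)*(1919 + 154)) - 9794) = 740 - ((1/35 + (-4325 - 2766)*(1919 + 154)) - 9794) = 740 - ((1/35 - 7091*2073) - 9794) = 740 - ((1/35 - 14699643) - 9794) = 740 - (-514487504/35 - 9794) = 740 - 1*(-514830294/35) = 740 + 514830294/35 = 514856194/35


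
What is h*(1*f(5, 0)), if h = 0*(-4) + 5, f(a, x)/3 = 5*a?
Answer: 375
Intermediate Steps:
f(a, x) = 15*a (f(a, x) = 3*(5*a) = 15*a)
h = 5 (h = 0 + 5 = 5)
h*(1*f(5, 0)) = 5*(1*(15*5)) = 5*(1*75) = 5*75 = 375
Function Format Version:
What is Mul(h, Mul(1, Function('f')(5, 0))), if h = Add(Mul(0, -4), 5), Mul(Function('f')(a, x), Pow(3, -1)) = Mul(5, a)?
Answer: 375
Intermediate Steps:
Function('f')(a, x) = Mul(15, a) (Function('f')(a, x) = Mul(3, Mul(5, a)) = Mul(15, a))
h = 5 (h = Add(0, 5) = 5)
Mul(h, Mul(1, Function('f')(5, 0))) = Mul(5, Mul(1, Mul(15, 5))) = Mul(5, Mul(1, 75)) = Mul(5, 75) = 375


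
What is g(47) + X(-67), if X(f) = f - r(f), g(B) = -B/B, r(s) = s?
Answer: -1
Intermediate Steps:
g(B) = -1 (g(B) = -1*1 = -1)
X(f) = 0 (X(f) = f - f = 0)
g(47) + X(-67) = -1 + 0 = -1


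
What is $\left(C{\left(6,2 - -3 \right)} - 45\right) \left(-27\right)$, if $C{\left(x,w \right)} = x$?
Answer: $1053$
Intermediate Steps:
$\left(C{\left(6,2 - -3 \right)} - 45\right) \left(-27\right) = \left(6 - 45\right) \left(-27\right) = \left(-39\right) \left(-27\right) = 1053$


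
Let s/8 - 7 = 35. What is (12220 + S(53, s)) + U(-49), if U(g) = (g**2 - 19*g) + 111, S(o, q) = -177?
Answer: 15486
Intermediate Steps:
s = 336 (s = 56 + 8*35 = 56 + 280 = 336)
U(g) = 111 + g**2 - 19*g
(12220 + S(53, s)) + U(-49) = (12220 - 177) + (111 + (-49)**2 - 19*(-49)) = 12043 + (111 + 2401 + 931) = 12043 + 3443 = 15486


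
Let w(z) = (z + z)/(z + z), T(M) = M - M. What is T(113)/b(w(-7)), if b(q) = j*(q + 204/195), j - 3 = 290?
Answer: 0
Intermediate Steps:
j = 293 (j = 3 + 290 = 293)
T(M) = 0
w(z) = 1 (w(z) = (2*z)/((2*z)) = (2*z)*(1/(2*z)) = 1)
b(q) = 19924/65 + 293*q (b(q) = 293*(q + 204/195) = 293*(q + 204*(1/195)) = 293*(q + 68/65) = 293*(68/65 + q) = 19924/65 + 293*q)
T(113)/b(w(-7)) = 0/(19924/65 + 293*1) = 0/(19924/65 + 293) = 0/(38969/65) = 0*(65/38969) = 0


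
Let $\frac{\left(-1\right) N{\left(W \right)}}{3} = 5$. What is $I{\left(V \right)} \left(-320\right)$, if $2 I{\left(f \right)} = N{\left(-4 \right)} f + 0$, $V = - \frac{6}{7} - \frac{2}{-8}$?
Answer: $- \frac{10200}{7} \approx -1457.1$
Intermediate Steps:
$N{\left(W \right)} = -15$ ($N{\left(W \right)} = \left(-3\right) 5 = -15$)
$V = - \frac{17}{28}$ ($V = \left(-6\right) \frac{1}{7} - - \frac{1}{4} = - \frac{6}{7} + \frac{1}{4} = - \frac{17}{28} \approx -0.60714$)
$I{\left(f \right)} = - \frac{15 f}{2}$ ($I{\left(f \right)} = \frac{- 15 f + 0}{2} = \frac{\left(-15\right) f}{2} = - \frac{15 f}{2}$)
$I{\left(V \right)} \left(-320\right) = \left(- \frac{15}{2}\right) \left(- \frac{17}{28}\right) \left(-320\right) = \frac{255}{56} \left(-320\right) = - \frac{10200}{7}$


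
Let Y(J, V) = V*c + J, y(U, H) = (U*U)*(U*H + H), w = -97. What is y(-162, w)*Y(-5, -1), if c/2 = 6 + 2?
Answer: -8606903508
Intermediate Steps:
c = 16 (c = 2*(6 + 2) = 2*8 = 16)
y(U, H) = U²*(H + H*U) (y(U, H) = U²*(H*U + H) = U²*(H + H*U))
Y(J, V) = J + 16*V (Y(J, V) = V*16 + J = 16*V + J = J + 16*V)
y(-162, w)*Y(-5, -1) = (-97*(-162)²*(1 - 162))*(-5 + 16*(-1)) = (-97*26244*(-161))*(-5 - 16) = 409852548*(-21) = -8606903508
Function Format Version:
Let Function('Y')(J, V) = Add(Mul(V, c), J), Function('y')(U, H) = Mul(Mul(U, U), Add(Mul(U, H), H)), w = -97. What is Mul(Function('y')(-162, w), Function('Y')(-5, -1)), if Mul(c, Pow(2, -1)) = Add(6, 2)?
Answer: -8606903508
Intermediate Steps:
c = 16 (c = Mul(2, Add(6, 2)) = Mul(2, 8) = 16)
Function('y')(U, H) = Mul(Pow(U, 2), Add(H, Mul(H, U))) (Function('y')(U, H) = Mul(Pow(U, 2), Add(Mul(H, U), H)) = Mul(Pow(U, 2), Add(H, Mul(H, U))))
Function('Y')(J, V) = Add(J, Mul(16, V)) (Function('Y')(J, V) = Add(Mul(V, 16), J) = Add(Mul(16, V), J) = Add(J, Mul(16, V)))
Mul(Function('y')(-162, w), Function('Y')(-5, -1)) = Mul(Mul(-97, Pow(-162, 2), Add(1, -162)), Add(-5, Mul(16, -1))) = Mul(Mul(-97, 26244, -161), Add(-5, -16)) = Mul(409852548, -21) = -8606903508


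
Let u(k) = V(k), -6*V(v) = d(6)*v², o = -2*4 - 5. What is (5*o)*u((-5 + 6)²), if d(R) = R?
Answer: 65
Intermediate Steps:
o = -13 (o = -8 - 5 = -13)
V(v) = -v²
u(k) = -k²
(5*o)*u((-5 + 6)²) = (5*(-13))*(-((-5 + 6)²)²) = -(-65)*(1²)² = -(-65)*1² = -(-65) = -65*(-1) = 65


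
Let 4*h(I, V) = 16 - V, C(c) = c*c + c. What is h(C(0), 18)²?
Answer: ¼ ≈ 0.25000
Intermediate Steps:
C(c) = c + c² (C(c) = c² + c = c + c²)
h(I, V) = 4 - V/4 (h(I, V) = (16 - V)/4 = 4 - V/4)
h(C(0), 18)² = (4 - ¼*18)² = (4 - 9/2)² = (-½)² = ¼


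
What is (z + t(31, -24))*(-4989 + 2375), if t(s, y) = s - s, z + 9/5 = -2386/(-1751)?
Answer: 10009006/8755 ≈ 1143.2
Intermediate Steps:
z = -3829/8755 (z = -9/5 - 2386/(-1751) = -9/5 - 2386*(-1/1751) = -9/5 + 2386/1751 = -3829/8755 ≈ -0.43735)
t(s, y) = 0
(z + t(31, -24))*(-4989 + 2375) = (-3829/8755 + 0)*(-4989 + 2375) = -3829/8755*(-2614) = 10009006/8755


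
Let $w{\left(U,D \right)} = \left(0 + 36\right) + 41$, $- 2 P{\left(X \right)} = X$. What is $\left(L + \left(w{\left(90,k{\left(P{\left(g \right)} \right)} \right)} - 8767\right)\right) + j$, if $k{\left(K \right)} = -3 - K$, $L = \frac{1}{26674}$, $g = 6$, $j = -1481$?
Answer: $- \frac{271301253}{26674} \approx -10171.0$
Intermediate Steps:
$L = \frac{1}{26674} \approx 3.749 \cdot 10^{-5}$
$P{\left(X \right)} = - \frac{X}{2}$
$w{\left(U,D \right)} = 77$ ($w{\left(U,D \right)} = 36 + 41 = 77$)
$\left(L + \left(w{\left(90,k{\left(P{\left(g \right)} \right)} \right)} - 8767\right)\right) + j = \left(\frac{1}{26674} + \left(77 - 8767\right)\right) - 1481 = \left(\frac{1}{26674} - 8690\right) - 1481 = - \frac{231797059}{26674} - 1481 = - \frac{271301253}{26674}$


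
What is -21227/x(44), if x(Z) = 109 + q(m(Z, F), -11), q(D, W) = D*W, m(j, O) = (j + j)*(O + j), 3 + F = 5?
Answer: 21227/44419 ≈ 0.47788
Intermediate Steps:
F = 2 (F = -3 + 5 = 2)
m(j, O) = 2*j*(O + j) (m(j, O) = (2*j)*(O + j) = 2*j*(O + j))
x(Z) = 109 - 22*Z*(2 + Z) (x(Z) = 109 + (2*Z*(2 + Z))*(-11) = 109 - 22*Z*(2 + Z))
-21227/x(44) = -21227/(109 - 22*44*(2 + 44)) = -21227/(109 - 22*44*46) = -21227/(109 - 44528) = -21227/(-44419) = -21227*(-1/44419) = 21227/44419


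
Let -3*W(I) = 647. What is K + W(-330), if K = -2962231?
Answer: -8887340/3 ≈ -2.9624e+6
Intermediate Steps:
W(I) = -647/3 (W(I) = -1/3*647 = -647/3)
K + W(-330) = -2962231 - 647/3 = -8887340/3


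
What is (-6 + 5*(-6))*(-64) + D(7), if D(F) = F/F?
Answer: 2305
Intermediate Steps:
D(F) = 1
(-6 + 5*(-6))*(-64) + D(7) = (-6 + 5*(-6))*(-64) + 1 = (-6 - 30)*(-64) + 1 = -36*(-64) + 1 = 2304 + 1 = 2305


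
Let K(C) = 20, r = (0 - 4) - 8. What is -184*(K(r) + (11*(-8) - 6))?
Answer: 13616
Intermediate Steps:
r = -12 (r = -4 - 8 = -12)
-184*(K(r) + (11*(-8) - 6)) = -184*(20 + (11*(-8) - 6)) = -184*(20 + (-88 - 6)) = -184*(20 - 94) = -184*(-74) = 13616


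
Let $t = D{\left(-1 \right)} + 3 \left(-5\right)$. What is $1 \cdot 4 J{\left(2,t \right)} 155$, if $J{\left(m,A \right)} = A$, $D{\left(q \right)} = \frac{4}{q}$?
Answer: $-11780$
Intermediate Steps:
$t = -19$ ($t = \frac{4}{-1} + 3 \left(-5\right) = 4 \left(-1\right) - 15 = -4 - 15 = -19$)
$1 \cdot 4 J{\left(2,t \right)} 155 = 1 \cdot 4 \left(-19\right) 155 = 4 \left(-19\right) 155 = \left(-76\right) 155 = -11780$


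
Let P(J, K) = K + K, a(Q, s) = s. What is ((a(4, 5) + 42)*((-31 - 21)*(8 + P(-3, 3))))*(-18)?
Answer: 615888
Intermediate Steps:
P(J, K) = 2*K
((a(4, 5) + 42)*((-31 - 21)*(8 + P(-3, 3))))*(-18) = ((5 + 42)*((-31 - 21)*(8 + 2*3)))*(-18) = (47*(-52*(8 + 6)))*(-18) = (47*(-52*14))*(-18) = (47*(-728))*(-18) = -34216*(-18) = 615888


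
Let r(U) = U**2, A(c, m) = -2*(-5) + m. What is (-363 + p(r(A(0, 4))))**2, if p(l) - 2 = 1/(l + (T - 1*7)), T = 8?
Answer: 5057485456/38809 ≈ 1.3032e+5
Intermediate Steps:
A(c, m) = 10 + m
p(l) = 2 + 1/(1 + l) (p(l) = 2 + 1/(l + (8 - 1*7)) = 2 + 1/(l + (8 - 7)) = 2 + 1/(l + 1) = 2 + 1/(1 + l))
(-363 + p(r(A(0, 4))))**2 = (-363 + (3 + 2*(10 + 4)**2)/(1 + (10 + 4)**2))**2 = (-363 + (3 + 2*14**2)/(1 + 14**2))**2 = (-363 + (3 + 2*196)/(1 + 196))**2 = (-363 + (3 + 392)/197)**2 = (-363 + (1/197)*395)**2 = (-363 + 395/197)**2 = (-71116/197)**2 = 5057485456/38809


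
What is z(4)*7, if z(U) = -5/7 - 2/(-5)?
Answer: -11/5 ≈ -2.2000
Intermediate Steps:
z(U) = -11/35 (z(U) = -5*⅐ - 2*(-⅕) = -5/7 + ⅖ = -11/35)
z(4)*7 = -11/35*7 = -11/5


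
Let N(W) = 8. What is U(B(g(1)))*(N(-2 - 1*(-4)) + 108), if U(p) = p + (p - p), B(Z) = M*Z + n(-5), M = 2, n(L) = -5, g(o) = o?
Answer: -348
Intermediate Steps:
B(Z) = -5 + 2*Z (B(Z) = 2*Z - 5 = -5 + 2*Z)
U(p) = p (U(p) = p + 0 = p)
U(B(g(1)))*(N(-2 - 1*(-4)) + 108) = (-5 + 2*1)*(8 + 108) = (-5 + 2)*116 = -3*116 = -348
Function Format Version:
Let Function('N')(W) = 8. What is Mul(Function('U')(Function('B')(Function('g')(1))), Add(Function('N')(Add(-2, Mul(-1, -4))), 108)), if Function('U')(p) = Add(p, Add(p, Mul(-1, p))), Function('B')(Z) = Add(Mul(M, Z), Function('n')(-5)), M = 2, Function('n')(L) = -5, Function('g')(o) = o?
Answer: -348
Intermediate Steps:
Function('B')(Z) = Add(-5, Mul(2, Z)) (Function('B')(Z) = Add(Mul(2, Z), -5) = Add(-5, Mul(2, Z)))
Function('U')(p) = p (Function('U')(p) = Add(p, 0) = p)
Mul(Function('U')(Function('B')(Function('g')(1))), Add(Function('N')(Add(-2, Mul(-1, -4))), 108)) = Mul(Add(-5, Mul(2, 1)), Add(8, 108)) = Mul(Add(-5, 2), 116) = Mul(-3, 116) = -348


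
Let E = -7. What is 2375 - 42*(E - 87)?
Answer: 6323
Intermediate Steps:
2375 - 42*(E - 87) = 2375 - 42*(-7 - 87) = 2375 - 42*(-94) = 2375 + 3948 = 6323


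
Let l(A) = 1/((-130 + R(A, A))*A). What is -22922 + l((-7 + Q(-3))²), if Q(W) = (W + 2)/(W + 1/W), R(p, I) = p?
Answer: -875755168438/38205879 ≈ -22922.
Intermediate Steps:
Q(W) = (2 + W)/(W + 1/W)
l(A) = 1/(A*(-130 + A)) (l(A) = 1/((-130 + A)*A) = 1/(A*(-130 + A)))
-22922 + l((-7 + Q(-3))²) = -22922 + 1/(((-7 - 3*(2 - 3)/(1 + (-3)²))²)*(-130 + (-7 - 3*(2 - 3)/(1 + (-3)²))²)) = -22922 + 1/(((-7 - 3*(-1)/(1 + 9))²)*(-130 + (-7 - 3*(-1)/(1 + 9))²)) = -22922 + 1/(((-7 - 3*(-1)/10)²)*(-130 + (-7 - 3*(-1)/10)²)) = -22922 + 1/(((-7 - 3*⅒*(-1))²)*(-130 + (-7 - 3*⅒*(-1))²)) = -22922 + 1/(((-7 + 3/10)²)*(-130 + (-7 + 3/10)²)) = -22922 + 1/(((-67/10)²)*(-130 + (-67/10)²)) = -22922 + 1/((4489/100)*(-130 + 4489/100)) = -22922 + 100/(4489*(-8511/100)) = -22922 + (100/4489)*(-100/8511) = -22922 - 10000/38205879 = -875755168438/38205879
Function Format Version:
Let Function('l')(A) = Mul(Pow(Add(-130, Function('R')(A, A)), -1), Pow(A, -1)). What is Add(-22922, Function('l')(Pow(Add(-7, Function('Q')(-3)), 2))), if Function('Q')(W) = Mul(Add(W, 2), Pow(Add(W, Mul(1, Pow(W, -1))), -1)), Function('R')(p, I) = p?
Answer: Rational(-875755168438, 38205879) ≈ -22922.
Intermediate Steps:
Function('Q')(W) = Mul(Pow(Add(W, Pow(W, -1)), -1), Add(2, W)) (Function('Q')(W) = Mul(Add(2, W), Pow(Add(W, Pow(W, -1)), -1)) = Mul(Pow(Add(W, Pow(W, -1)), -1), Add(2, W)))
Function('l')(A) = Mul(Pow(A, -1), Pow(Add(-130, A), -1)) (Function('l')(A) = Mul(Pow(Add(-130, A), -1), Pow(A, -1)) = Mul(Pow(A, -1), Pow(Add(-130, A), -1)))
Add(-22922, Function('l')(Pow(Add(-7, Function('Q')(-3)), 2))) = Add(-22922, Mul(Pow(Pow(Add(-7, Mul(-3, Pow(Add(1, Pow(-3, 2)), -1), Add(2, -3))), 2), -1), Pow(Add(-130, Pow(Add(-7, Mul(-3, Pow(Add(1, Pow(-3, 2)), -1), Add(2, -3))), 2)), -1))) = Add(-22922, Mul(Pow(Pow(Add(-7, Mul(-3, Pow(Add(1, 9), -1), -1)), 2), -1), Pow(Add(-130, Pow(Add(-7, Mul(-3, Pow(Add(1, 9), -1), -1)), 2)), -1))) = Add(-22922, Mul(Pow(Pow(Add(-7, Mul(-3, Pow(10, -1), -1)), 2), -1), Pow(Add(-130, Pow(Add(-7, Mul(-3, Pow(10, -1), -1)), 2)), -1))) = Add(-22922, Mul(Pow(Pow(Add(-7, Mul(-3, Rational(1, 10), -1)), 2), -1), Pow(Add(-130, Pow(Add(-7, Mul(-3, Rational(1, 10), -1)), 2)), -1))) = Add(-22922, Mul(Pow(Pow(Add(-7, Rational(3, 10)), 2), -1), Pow(Add(-130, Pow(Add(-7, Rational(3, 10)), 2)), -1))) = Add(-22922, Mul(Pow(Pow(Rational(-67, 10), 2), -1), Pow(Add(-130, Pow(Rational(-67, 10), 2)), -1))) = Add(-22922, Mul(Pow(Rational(4489, 100), -1), Pow(Add(-130, Rational(4489, 100)), -1))) = Add(-22922, Mul(Rational(100, 4489), Pow(Rational(-8511, 100), -1))) = Add(-22922, Mul(Rational(100, 4489), Rational(-100, 8511))) = Add(-22922, Rational(-10000, 38205879)) = Rational(-875755168438, 38205879)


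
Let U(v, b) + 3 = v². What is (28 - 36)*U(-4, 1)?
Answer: -104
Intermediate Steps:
U(v, b) = -3 + v²
(28 - 36)*U(-4, 1) = (28 - 36)*(-3 + (-4)²) = -8*(-3 + 16) = -8*13 = -104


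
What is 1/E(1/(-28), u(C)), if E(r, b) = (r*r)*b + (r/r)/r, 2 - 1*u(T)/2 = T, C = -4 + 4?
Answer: -196/5487 ≈ -0.035721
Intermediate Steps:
C = 0
u(T) = 4 - 2*T
E(r, b) = 1/r + b*r**2 (E(r, b) = r**2*b + 1/r = b*r**2 + 1/r = 1/r + b*r**2)
1/E(1/(-28), u(C)) = 1/((1 + (4 - 2*0)*(1/(-28))**3)/(1/(-28))) = 1/((1 + (4 + 0)*(-1/28)**3)/(-1/28)) = 1/(-28*(1 + 4*(-1/21952))) = 1/(-28*(1 - 1/5488)) = 1/(-28*5487/5488) = 1/(-5487/196) = -196/5487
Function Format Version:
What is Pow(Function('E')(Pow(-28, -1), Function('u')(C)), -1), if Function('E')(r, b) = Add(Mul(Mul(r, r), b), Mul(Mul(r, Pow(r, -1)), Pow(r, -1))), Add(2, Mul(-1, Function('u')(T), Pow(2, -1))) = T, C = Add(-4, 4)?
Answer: Rational(-196, 5487) ≈ -0.035721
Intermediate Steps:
C = 0
Function('u')(T) = Add(4, Mul(-2, T))
Function('E')(r, b) = Add(Pow(r, -1), Mul(b, Pow(r, 2))) (Function('E')(r, b) = Add(Mul(Pow(r, 2), b), Mul(1, Pow(r, -1))) = Add(Mul(b, Pow(r, 2)), Pow(r, -1)) = Add(Pow(r, -1), Mul(b, Pow(r, 2))))
Pow(Function('E')(Pow(-28, -1), Function('u')(C)), -1) = Pow(Mul(Pow(Pow(-28, -1), -1), Add(1, Mul(Add(4, Mul(-2, 0)), Pow(Pow(-28, -1), 3)))), -1) = Pow(Mul(Pow(Rational(-1, 28), -1), Add(1, Mul(Add(4, 0), Pow(Rational(-1, 28), 3)))), -1) = Pow(Mul(-28, Add(1, Mul(4, Rational(-1, 21952)))), -1) = Pow(Mul(-28, Add(1, Rational(-1, 5488))), -1) = Pow(Mul(-28, Rational(5487, 5488)), -1) = Pow(Rational(-5487, 196), -1) = Rational(-196, 5487)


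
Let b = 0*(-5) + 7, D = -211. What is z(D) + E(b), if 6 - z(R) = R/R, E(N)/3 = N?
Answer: 26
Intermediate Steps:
b = 7 (b = 0 + 7 = 7)
E(N) = 3*N
z(R) = 5 (z(R) = 6 - R/R = 6 - 1*1 = 6 - 1 = 5)
z(D) + E(b) = 5 + 3*7 = 5 + 21 = 26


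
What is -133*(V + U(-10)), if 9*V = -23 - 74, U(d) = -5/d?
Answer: 24605/18 ≈ 1366.9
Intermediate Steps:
V = -97/9 (V = (-23 - 74)/9 = (⅑)*(-97) = -97/9 ≈ -10.778)
-133*(V + U(-10)) = -133*(-97/9 - 5/(-10)) = -133*(-97/9 - 5*(-⅒)) = -133*(-97/9 + ½) = -133*(-185/18) = 24605/18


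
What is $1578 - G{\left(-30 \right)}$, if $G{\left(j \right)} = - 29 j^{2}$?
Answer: $27678$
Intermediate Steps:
$1578 - G{\left(-30 \right)} = 1578 - - 29 \left(-30\right)^{2} = 1578 - \left(-29\right) 900 = 1578 - -26100 = 1578 + 26100 = 27678$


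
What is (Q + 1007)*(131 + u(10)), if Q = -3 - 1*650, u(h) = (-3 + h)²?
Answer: 63720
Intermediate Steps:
Q = -653 (Q = -3 - 650 = -653)
(Q + 1007)*(131 + u(10)) = (-653 + 1007)*(131 + (-3 + 10)²) = 354*(131 + 7²) = 354*(131 + 49) = 354*180 = 63720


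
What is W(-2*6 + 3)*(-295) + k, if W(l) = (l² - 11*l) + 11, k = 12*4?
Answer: -56297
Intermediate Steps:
k = 48
W(l) = 11 + l² - 11*l
W(-2*6 + 3)*(-295) + k = (11 + (-2*6 + 3)² - 11*(-2*6 + 3))*(-295) + 48 = (11 + (-12 + 3)² - 11*(-12 + 3))*(-295) + 48 = (11 + (-9)² - 11*(-9))*(-295) + 48 = (11 + 81 + 99)*(-295) + 48 = 191*(-295) + 48 = -56345 + 48 = -56297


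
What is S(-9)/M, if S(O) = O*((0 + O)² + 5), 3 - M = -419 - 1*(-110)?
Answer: -129/52 ≈ -2.4808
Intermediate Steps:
M = 312 (M = 3 - (-419 - 1*(-110)) = 3 - (-419 + 110) = 3 - 1*(-309) = 3 + 309 = 312)
S(O) = O*(5 + O²) (S(O) = O*(O² + 5) = O*(5 + O²))
S(-9)/M = -9*(5 + (-9)²)/312 = -9*(5 + 81)*(1/312) = -9*86*(1/312) = -774*1/312 = -129/52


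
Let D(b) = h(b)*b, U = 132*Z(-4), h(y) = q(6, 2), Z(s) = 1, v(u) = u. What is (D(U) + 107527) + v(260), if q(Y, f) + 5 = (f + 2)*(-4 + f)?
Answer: 106071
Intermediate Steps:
q(Y, f) = -5 + (-4 + f)*(2 + f) (q(Y, f) = -5 + (f + 2)*(-4 + f) = -5 + (2 + f)*(-4 + f) = -5 + (-4 + f)*(2 + f))
h(y) = -13 (h(y) = -13 + 2**2 - 2*2 = -13 + 4 - 4 = -13)
U = 132 (U = 132*1 = 132)
D(b) = -13*b
(D(U) + 107527) + v(260) = (-13*132 + 107527) + 260 = (-1716 + 107527) + 260 = 105811 + 260 = 106071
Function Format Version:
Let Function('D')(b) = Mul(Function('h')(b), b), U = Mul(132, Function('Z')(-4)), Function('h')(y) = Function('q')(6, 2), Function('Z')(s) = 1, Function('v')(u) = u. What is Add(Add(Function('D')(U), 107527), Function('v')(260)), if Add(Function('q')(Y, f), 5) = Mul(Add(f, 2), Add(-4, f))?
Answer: 106071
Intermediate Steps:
Function('q')(Y, f) = Add(-5, Mul(Add(-4, f), Add(2, f))) (Function('q')(Y, f) = Add(-5, Mul(Add(f, 2), Add(-4, f))) = Add(-5, Mul(Add(2, f), Add(-4, f))) = Add(-5, Mul(Add(-4, f), Add(2, f))))
Function('h')(y) = -13 (Function('h')(y) = Add(-13, Pow(2, 2), Mul(-2, 2)) = Add(-13, 4, -4) = -13)
U = 132 (U = Mul(132, 1) = 132)
Function('D')(b) = Mul(-13, b)
Add(Add(Function('D')(U), 107527), Function('v')(260)) = Add(Add(Mul(-13, 132), 107527), 260) = Add(Add(-1716, 107527), 260) = Add(105811, 260) = 106071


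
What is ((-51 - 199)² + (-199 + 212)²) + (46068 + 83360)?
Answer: 192097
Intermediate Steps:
((-51 - 199)² + (-199 + 212)²) + (46068 + 83360) = ((-250)² + 13²) + 129428 = (62500 + 169) + 129428 = 62669 + 129428 = 192097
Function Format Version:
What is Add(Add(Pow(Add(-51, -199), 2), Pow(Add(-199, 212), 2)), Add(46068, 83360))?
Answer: 192097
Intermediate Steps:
Add(Add(Pow(Add(-51, -199), 2), Pow(Add(-199, 212), 2)), Add(46068, 83360)) = Add(Add(Pow(-250, 2), Pow(13, 2)), 129428) = Add(Add(62500, 169), 129428) = Add(62669, 129428) = 192097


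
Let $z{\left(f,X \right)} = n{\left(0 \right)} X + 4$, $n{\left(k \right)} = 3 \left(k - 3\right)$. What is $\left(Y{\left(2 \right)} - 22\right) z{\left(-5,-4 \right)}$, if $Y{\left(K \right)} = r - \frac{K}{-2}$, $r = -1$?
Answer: $-880$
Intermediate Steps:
$n{\left(k \right)} = -9 + 3 k$ ($n{\left(k \right)} = 3 \left(-3 + k\right) = -9 + 3 k$)
$z{\left(f,X \right)} = 4 - 9 X$ ($z{\left(f,X \right)} = \left(-9 + 3 \cdot 0\right) X + 4 = \left(-9 + 0\right) X + 4 = - 9 X + 4 = 4 - 9 X$)
$Y{\left(K \right)} = -1 + \frac{K}{2}$ ($Y{\left(K \right)} = -1 - \frac{K}{-2} = -1 - K \left(- \frac{1}{2}\right) = -1 - - \frac{K}{2} = -1 + \frac{K}{2}$)
$\left(Y{\left(2 \right)} - 22\right) z{\left(-5,-4 \right)} = \left(\left(-1 + \frac{1}{2} \cdot 2\right) - 22\right) \left(4 - -36\right) = \left(\left(-1 + 1\right) - 22\right) \left(4 + 36\right) = \left(0 - 22\right) 40 = \left(-22\right) 40 = -880$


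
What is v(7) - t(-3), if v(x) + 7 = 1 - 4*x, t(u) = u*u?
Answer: -43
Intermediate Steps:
t(u) = u²
v(x) = -6 - 4*x (v(x) = -7 + (1 - 4*x) = -6 - 4*x)
v(7) - t(-3) = (-6 - 4*7) - 1*(-3)² = (-6 - 28) - 1*9 = -34 - 9 = -43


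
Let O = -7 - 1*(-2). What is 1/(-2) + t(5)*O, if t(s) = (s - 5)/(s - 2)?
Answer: -1/2 ≈ -0.50000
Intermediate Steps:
O = -5 (O = -7 + 2 = -5)
t(s) = (-5 + s)/(-2 + s)
1/(-2) + t(5)*O = 1/(-2) + ((-5 + 5)/(-2 + 5))*(-5) = -1/2 + (0/3)*(-5) = -1/2 + ((1/3)*0)*(-5) = -1/2 + 0*(-5) = -1/2 + 0 = -1/2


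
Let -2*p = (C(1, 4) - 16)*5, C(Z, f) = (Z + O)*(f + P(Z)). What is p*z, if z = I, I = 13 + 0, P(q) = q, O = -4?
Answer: 2015/2 ≈ 1007.5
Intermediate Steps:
I = 13
C(Z, f) = (-4 + Z)*(Z + f) (C(Z, f) = (Z - 4)*(f + Z) = (-4 + Z)*(Z + f))
z = 13
p = 155/2 (p = -((1**2 - 4*1 - 4*4 + 1*4) - 16)*5/2 = -((1 - 4 - 16 + 4) - 16)*5/2 = -(-15 - 16)*5/2 = -(-31)*5/2 = -1/2*(-155) = 155/2 ≈ 77.500)
p*z = (155/2)*13 = 2015/2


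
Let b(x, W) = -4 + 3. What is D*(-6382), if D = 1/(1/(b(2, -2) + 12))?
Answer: -70202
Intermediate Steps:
b(x, W) = -1
D = 11 (D = 1/(1/(-1 + 12)) = 1/(1/11) = 11)
D*(-6382) = 11*(-6382) = -70202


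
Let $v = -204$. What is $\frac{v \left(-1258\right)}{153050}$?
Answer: $\frac{128316}{76525} \approx 1.6768$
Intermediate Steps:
$\frac{v \left(-1258\right)}{153050} = \frac{\left(-204\right) \left(-1258\right)}{153050} = 256632 \cdot \frac{1}{153050} = \frac{128316}{76525}$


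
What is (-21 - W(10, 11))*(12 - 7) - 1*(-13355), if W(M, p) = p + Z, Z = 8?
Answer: 13155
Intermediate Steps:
W(M, p) = 8 + p (W(M, p) = p + 8 = 8 + p)
(-21 - W(10, 11))*(12 - 7) - 1*(-13355) = (-21 - (8 + 11))*(12 - 7) - 1*(-13355) = (-21 - 1*19)*5 + 13355 = (-21 - 19)*5 + 13355 = -40*5 + 13355 = -200 + 13355 = 13155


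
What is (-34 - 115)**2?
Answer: 22201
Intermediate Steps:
(-34 - 115)**2 = (-149)**2 = 22201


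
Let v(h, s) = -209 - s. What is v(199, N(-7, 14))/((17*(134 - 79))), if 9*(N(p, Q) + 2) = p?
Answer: -1856/8415 ≈ -0.22056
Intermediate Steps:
N(p, Q) = -2 + p/9
v(199, N(-7, 14))/((17*(134 - 79))) = (-209 - (-2 + (⅑)*(-7)))/((17*(134 - 79))) = (-209 - (-2 - 7/9))/((17*55)) = (-209 - 1*(-25/9))/935 = (-209 + 25/9)*(1/935) = -1856/9*1/935 = -1856/8415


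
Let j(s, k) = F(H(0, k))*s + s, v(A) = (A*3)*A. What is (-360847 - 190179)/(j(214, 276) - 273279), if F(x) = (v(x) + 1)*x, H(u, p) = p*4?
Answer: -551026/863857741879 ≈ -6.3787e-7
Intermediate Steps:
H(u, p) = 4*p
v(A) = 3*A**2 (v(A) = (3*A)*A = 3*A**2)
F(x) = x*(1 + 3*x**2) (F(x) = (3*x**2 + 1)*x = (1 + 3*x**2)*x = x*(1 + 3*x**2))
j(s, k) = s + s*(4*k + 192*k**3) (j(s, k) = (4*k + 3*(4*k)**3)*s + s = (4*k + 3*(64*k**3))*s + s = (4*k + 192*k**3)*s + s = s*(4*k + 192*k**3) + s = s + s*(4*k + 192*k**3))
(-360847 - 190179)/(j(214, 276) - 273279) = (-360847 - 190179)/(214*(1 + 4*276 + 192*276**3) - 273279) = -551026/(214*(1 + 1104 + 192*21024576) - 273279) = -551026/(214*(1 + 1104 + 4036718592) - 273279) = -551026/(214*4036719697 - 273279) = -551026/(863858015158 - 273279) = -551026/863857741879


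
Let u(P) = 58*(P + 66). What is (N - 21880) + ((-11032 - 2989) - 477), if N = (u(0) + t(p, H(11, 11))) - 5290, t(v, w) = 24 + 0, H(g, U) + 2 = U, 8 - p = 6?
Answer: -37816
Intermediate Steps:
p = 2 (p = 8 - 1*6 = 8 - 6 = 2)
H(g, U) = -2 + U
u(P) = 3828 + 58*P (u(P) = 58*(66 + P) = 3828 + 58*P)
t(v, w) = 24
N = -1438 (N = ((3828 + 58*0) + 24) - 5290 = ((3828 + 0) + 24) - 5290 = (3828 + 24) - 5290 = 3852 - 5290 = -1438)
(N - 21880) + ((-11032 - 2989) - 477) = (-1438 - 21880) + ((-11032 - 2989) - 477) = -23318 + (-14021 - 477) = -23318 - 14498 = -37816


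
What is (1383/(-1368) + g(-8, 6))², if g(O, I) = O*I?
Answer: 499477801/207936 ≈ 2402.1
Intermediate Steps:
g(O, I) = I*O
(1383/(-1368) + g(-8, 6))² = (1383/(-1368) + 6*(-8))² = (1383*(-1/1368) - 48)² = (-461/456 - 48)² = (-22349/456)² = 499477801/207936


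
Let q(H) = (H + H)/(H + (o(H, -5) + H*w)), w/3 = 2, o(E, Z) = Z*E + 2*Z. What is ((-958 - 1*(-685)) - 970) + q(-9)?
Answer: -17393/14 ≈ -1242.4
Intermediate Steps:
o(E, Z) = 2*Z + E*Z (o(E, Z) = E*Z + 2*Z = 2*Z + E*Z)
w = 6 (w = 3*2 = 6)
q(H) = 2*H/(-10 + 2*H) (q(H) = (H + H)/(H + (-5*(2 + H) + H*6)) = (2*H)/(H + ((-10 - 5*H) + 6*H)) = (2*H)/(H + (-10 + H)) = (2*H)/(-10 + 2*H) = 2*H/(-10 + 2*H))
((-958 - 1*(-685)) - 970) + q(-9) = ((-958 - 1*(-685)) - 970) - 9/(-5 - 9) = ((-958 + 685) - 970) - 9/(-14) = (-273 - 970) - 9*(-1/14) = -1243 + 9/14 = -17393/14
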